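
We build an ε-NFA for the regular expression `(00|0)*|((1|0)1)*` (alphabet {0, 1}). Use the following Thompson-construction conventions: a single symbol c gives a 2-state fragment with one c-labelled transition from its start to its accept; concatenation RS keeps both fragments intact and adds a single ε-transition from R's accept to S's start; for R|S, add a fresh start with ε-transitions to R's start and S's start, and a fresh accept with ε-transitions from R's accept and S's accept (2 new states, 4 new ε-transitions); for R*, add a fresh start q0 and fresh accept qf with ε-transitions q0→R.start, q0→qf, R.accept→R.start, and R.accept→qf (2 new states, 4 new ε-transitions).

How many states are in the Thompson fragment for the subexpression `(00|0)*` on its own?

Fragment for `(00|0)*`:
Each of the 3 symbol leaves contributes a 2-state fragment.
  00 — 4 states
  00|0 — 8 states
  (00|0)* — 10 states

10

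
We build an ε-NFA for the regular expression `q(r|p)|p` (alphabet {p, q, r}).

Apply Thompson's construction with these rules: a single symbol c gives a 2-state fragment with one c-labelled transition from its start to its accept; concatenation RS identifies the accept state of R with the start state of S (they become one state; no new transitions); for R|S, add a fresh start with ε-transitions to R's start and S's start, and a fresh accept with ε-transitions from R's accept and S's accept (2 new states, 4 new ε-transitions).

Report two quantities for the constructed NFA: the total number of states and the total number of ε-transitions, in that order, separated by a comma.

11, 8

By structural recursion:
Each of the 4 symbol leaves contributes 2 states and 0 ε-transitions.
  r|p → 6 states, 4 ε-transitions
  q(r|p) → 7 states, 4 ε-transitions
  q(r|p)|p → 11 states, 8 ε-transitions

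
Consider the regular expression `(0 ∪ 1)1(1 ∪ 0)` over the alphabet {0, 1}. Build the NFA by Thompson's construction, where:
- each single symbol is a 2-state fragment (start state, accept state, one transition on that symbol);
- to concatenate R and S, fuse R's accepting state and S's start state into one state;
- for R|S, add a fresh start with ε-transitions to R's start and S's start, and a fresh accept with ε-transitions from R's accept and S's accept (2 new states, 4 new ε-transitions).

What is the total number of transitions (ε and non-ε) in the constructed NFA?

13

Bottom-up over the parse tree:
Each of the 5 symbol leaves contributes 1 transition (1 symbol, 0 ε).
  0 ∪ 1 → 6 transitions (2 symbol, 4 ε)
  1 ∪ 0 → 6 transitions (2 symbol, 4 ε)
  (0 ∪ 1)1(1 ∪ 0) → 13 transitions (5 symbol, 8 ε)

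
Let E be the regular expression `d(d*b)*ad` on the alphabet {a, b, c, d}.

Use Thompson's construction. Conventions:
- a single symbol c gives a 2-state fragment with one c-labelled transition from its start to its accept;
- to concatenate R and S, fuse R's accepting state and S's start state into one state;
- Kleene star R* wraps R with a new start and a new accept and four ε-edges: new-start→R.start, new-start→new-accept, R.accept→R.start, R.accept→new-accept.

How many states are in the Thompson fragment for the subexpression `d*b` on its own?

5

Fragment for `d*b`:
Each of the 2 symbol leaves contributes a 2-state fragment.
  d* = 4 states
  d*b = 5 states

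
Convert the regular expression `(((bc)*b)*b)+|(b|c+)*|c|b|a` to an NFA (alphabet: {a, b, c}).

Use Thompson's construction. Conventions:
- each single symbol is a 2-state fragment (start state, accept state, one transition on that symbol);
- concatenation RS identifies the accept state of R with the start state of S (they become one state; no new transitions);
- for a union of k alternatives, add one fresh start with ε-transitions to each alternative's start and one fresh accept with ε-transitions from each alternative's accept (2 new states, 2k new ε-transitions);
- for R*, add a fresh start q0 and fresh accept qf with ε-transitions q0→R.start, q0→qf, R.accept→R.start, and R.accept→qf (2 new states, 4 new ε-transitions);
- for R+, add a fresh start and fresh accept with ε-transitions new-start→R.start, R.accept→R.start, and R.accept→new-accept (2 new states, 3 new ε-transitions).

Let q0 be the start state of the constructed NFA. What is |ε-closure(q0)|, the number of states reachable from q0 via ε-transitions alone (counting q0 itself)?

17

Compute the ε-closure size of each fragment's start state recursively; a symbol fragment's start has no outgoing ε-edge, so its closure is just itself (size 1).
  bc → |closure| equals the left operand's closure size = 1 (its accept is not ε-reachable, so the closure stops there)
  (bc)* → new start has ε-edges to the inner start and to the new accept, so |closure| = 2 + 1 = 3
  (bc)*b → |closure| = 3 + (1−1) = 3 (closure spills across the concat boundary because the left factor accepts ε)
  ((bc)*b)* → new start has ε-edges to the inner start and to the new accept, so |closure| = 2 + 3 = 5
  ((bc)*b)*b → the left operand accepts ε, so the closure extends into the next operand (the shared merged state is already counted); |closure| = 5 + (1−1) = 5
  (((bc)*b)*b)+ → new start ε-reaches only the body's start; the new accept needs a symbol first: |closure| = 1 + 5 = 6
  c+ → new start ε-reaches only the body's start; the new accept needs a symbol first: |closure| = 1 + 1 = 2
  b|c+ → new start ε-reaches every alternative's start; none of them accept ε, so the new accept is not reached: |closure| = 1 + 1 + 2 = 4
  (b|c+)* → |closure| = 1 (new start) + 4 (body) + 1 (new accept) = 6
  (((bc)*b)*b)+|(b|c+)*|c|b|a → new start ε-reaches every alternative's start; at least one alternative accepts ε, so the union's new accept is reached too: |closure| = 1 + 6 + 6 + 1 + 1 + 1 + 1 = 17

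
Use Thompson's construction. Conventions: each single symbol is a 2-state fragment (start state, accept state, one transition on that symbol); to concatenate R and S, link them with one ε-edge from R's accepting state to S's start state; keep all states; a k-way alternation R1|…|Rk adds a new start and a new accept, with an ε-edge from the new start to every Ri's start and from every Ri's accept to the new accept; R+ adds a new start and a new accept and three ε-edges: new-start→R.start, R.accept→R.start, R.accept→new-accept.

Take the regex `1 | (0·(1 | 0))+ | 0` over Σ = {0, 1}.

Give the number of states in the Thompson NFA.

By structural recursion:
Each of the 5 symbol leaves contributes a 2-state fragment.
  1 | 0 → 6 states
  0·(1 | 0) → 8 states
  (0·(1 | 0))+ → 10 states
  1 | (0·(1 | 0))+ | 0 → 16 states

16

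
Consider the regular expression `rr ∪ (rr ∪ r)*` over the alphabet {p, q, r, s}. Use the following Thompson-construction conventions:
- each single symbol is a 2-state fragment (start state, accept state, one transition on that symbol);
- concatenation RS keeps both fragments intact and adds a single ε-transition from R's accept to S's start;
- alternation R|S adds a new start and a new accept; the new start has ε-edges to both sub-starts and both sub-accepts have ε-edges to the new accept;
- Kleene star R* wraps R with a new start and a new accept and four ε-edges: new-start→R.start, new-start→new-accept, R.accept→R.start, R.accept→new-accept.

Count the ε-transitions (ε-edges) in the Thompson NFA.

By structural recursion:
Each of the 5 symbol leaves contributes 0 ε-transitions.
  rr — 1 ε-transition
  rr — 1 ε-transition
  rr ∪ r — 5 ε-transitions
  (rr ∪ r)* — 9 ε-transitions
  rr ∪ (rr ∪ r)* — 14 ε-transitions

14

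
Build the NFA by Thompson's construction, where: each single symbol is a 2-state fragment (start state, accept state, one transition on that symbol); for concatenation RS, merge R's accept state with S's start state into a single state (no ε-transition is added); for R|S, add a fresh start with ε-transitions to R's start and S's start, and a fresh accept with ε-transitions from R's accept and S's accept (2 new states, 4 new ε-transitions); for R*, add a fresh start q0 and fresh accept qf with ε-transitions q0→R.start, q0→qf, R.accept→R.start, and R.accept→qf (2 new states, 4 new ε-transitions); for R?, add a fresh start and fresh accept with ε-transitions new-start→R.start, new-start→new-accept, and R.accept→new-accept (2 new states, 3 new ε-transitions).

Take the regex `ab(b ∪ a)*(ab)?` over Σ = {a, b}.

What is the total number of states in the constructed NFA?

14

Building bottom-up:
Each of the 6 symbol leaves contributes a 2-state fragment.
  b ∪ a — 6 states
  (b ∪ a)* — 8 states
  ab — 3 states
  (ab)? — 5 states
  ab(b ∪ a)*(ab)? — 14 states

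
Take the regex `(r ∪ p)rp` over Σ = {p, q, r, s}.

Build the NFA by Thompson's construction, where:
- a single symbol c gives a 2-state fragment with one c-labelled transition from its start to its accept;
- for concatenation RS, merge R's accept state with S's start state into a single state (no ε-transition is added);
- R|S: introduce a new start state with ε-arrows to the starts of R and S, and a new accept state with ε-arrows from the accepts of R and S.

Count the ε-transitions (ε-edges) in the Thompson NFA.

Bottom-up over the parse tree:
Each of the 4 symbol leaves contributes 0 ε-transitions.
  r ∪ p = 4 ε-transitions
  (r ∪ p)rp = 4 ε-transitions

4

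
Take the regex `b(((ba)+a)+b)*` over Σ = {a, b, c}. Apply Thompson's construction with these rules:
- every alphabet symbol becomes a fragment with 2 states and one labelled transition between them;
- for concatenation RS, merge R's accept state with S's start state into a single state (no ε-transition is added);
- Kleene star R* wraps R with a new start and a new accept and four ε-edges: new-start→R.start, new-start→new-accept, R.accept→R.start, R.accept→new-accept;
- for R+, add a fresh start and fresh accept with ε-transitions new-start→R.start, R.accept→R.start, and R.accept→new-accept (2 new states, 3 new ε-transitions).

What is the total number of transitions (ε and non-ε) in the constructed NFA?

By structural recursion:
Each of the 5 symbol leaves contributes 1 transition (1 symbol, 0 ε).
  ba = 2 transitions (2 symbol, 0 ε)
  (ba)+ = 5 transitions (2 symbol, 3 ε)
  (ba)+a = 6 transitions (3 symbol, 3 ε)
  ((ba)+a)+ = 9 transitions (3 symbol, 6 ε)
  ((ba)+a)+b = 10 transitions (4 symbol, 6 ε)
  (((ba)+a)+b)* = 14 transitions (4 symbol, 10 ε)
  b(((ba)+a)+b)* = 15 transitions (5 symbol, 10 ε)

15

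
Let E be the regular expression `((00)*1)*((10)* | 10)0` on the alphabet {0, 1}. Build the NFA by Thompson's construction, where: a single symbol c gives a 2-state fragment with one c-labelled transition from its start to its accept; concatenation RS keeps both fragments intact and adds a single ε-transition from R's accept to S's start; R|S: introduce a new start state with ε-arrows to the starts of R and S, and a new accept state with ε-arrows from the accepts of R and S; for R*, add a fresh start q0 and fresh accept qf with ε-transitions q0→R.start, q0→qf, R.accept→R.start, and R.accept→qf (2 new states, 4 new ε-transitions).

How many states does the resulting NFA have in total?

Bottom-up over the parse tree:
Each of the 8 symbol leaves contributes a 2-state fragment.
  00 = 4 states
  (00)* = 6 states
  (00)*1 = 8 states
  ((00)*1)* = 10 states
  10 = 4 states
  (10)* = 6 states
  10 = 4 states
  (10)* | 10 = 12 states
  ((00)*1)*((10)* | 10)0 = 24 states

24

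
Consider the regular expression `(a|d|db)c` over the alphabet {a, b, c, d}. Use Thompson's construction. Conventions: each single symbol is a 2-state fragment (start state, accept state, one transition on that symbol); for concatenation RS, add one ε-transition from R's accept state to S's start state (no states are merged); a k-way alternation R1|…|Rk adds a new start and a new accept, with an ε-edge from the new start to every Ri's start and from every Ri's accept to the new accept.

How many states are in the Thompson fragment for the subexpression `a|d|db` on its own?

10

Fragment for `a|d|db`:
Each of the 4 symbol leaves contributes a 2-state fragment.
  db : 4 states
  a|d|db : 10 states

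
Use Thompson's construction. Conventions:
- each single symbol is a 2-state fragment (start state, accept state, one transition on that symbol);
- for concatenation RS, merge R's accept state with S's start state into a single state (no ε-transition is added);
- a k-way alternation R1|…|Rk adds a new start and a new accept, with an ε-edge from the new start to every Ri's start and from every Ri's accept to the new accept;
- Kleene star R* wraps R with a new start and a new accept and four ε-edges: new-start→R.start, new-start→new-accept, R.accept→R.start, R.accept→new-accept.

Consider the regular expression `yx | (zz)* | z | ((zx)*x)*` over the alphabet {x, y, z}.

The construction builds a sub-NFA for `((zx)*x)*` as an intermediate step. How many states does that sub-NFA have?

Fragment for `((zx)*x)*`:
Each of the 3 symbol leaves contributes a 2-state fragment.
  zx — 3 states
  (zx)* — 5 states
  (zx)*x — 6 states
  ((zx)*x)* — 8 states

8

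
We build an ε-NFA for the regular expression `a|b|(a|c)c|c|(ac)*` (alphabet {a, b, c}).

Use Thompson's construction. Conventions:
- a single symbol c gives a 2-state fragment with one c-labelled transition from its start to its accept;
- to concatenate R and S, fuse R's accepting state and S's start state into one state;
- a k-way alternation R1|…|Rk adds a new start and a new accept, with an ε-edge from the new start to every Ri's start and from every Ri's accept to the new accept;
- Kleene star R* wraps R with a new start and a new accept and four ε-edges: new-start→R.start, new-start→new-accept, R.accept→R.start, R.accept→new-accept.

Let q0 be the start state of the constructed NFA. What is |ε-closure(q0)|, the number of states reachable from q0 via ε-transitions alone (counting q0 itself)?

11

Work bottom-up. For each fragment F, track |ε-closure(F.start)| and whether F's accept lies in that closure (i.e. whether F accepts ε). A single-symbol fragment has closure size 1 and does not accept ε.
  a|c : new start ε-reaches every alternative's start; none of them accept ε, so the new accept is not reached: C = 1 + 1 + 1 = 3
  (a|c)c : same as the first factor's closure: C = 3
  ac : same as the first factor's closure: C = 1
  (ac)* : the star's fresh start ε-reaches both the body's start and the fresh accept: C = 2 + 1 = 3
  a|b|(a|c)c|c|(ac)* : new start ε-reaches every alternative's start; at least one alternative accepts ε, so the union's new accept is reached too: C = 1 + 1 + 1 + 3 + 1 + 3 + 1 = 11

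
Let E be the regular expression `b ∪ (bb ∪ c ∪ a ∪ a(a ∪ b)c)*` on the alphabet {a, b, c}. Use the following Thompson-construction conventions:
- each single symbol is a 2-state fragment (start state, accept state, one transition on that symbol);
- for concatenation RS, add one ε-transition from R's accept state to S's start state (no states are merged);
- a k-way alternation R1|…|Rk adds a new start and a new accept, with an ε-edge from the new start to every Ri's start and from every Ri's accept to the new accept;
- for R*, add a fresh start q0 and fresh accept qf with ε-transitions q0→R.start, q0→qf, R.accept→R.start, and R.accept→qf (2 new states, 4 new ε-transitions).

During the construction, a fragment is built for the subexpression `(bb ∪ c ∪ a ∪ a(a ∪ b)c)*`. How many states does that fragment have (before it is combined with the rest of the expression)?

Fragment for `(bb ∪ c ∪ a ∪ a(a ∪ b)c)*`:
Each of the 8 symbol leaves contributes a 2-state fragment.
  bb — 4 states
  a ∪ b — 6 states
  a(a ∪ b)c — 10 states
  bb ∪ c ∪ a ∪ a(a ∪ b)c — 20 states
  (bb ∪ c ∪ a ∪ a(a ∪ b)c)* — 22 states

22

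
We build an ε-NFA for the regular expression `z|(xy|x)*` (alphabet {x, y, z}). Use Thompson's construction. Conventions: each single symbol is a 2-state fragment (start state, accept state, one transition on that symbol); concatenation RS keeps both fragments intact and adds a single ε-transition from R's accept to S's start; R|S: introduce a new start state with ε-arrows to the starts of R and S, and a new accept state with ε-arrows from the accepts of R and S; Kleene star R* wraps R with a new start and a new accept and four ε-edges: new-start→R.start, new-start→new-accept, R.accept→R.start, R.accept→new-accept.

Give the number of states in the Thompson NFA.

14

Per subexpression:
Each of the 4 symbol leaves contributes a 2-state fragment.
  xy : 4 states
  xy|x : 8 states
  (xy|x)* : 10 states
  z|(xy|x)* : 14 states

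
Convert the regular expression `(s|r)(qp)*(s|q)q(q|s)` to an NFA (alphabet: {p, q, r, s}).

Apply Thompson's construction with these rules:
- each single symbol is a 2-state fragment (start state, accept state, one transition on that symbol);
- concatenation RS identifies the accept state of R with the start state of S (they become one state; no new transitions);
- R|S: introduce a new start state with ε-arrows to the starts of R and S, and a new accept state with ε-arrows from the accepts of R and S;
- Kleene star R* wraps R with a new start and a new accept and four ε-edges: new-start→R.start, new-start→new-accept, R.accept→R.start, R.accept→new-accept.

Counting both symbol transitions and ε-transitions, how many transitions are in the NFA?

Building bottom-up:
Each of the 9 symbol leaves contributes 1 transition (1 symbol, 0 ε).
  s|r → 6 transitions (2 symbol, 4 ε)
  qp → 2 transitions (2 symbol, 0 ε)
  (qp)* → 6 transitions (2 symbol, 4 ε)
  s|q → 6 transitions (2 symbol, 4 ε)
  q|s → 6 transitions (2 symbol, 4 ε)
  (s|r)(qp)*(s|q)q(q|s) → 25 transitions (9 symbol, 16 ε)

25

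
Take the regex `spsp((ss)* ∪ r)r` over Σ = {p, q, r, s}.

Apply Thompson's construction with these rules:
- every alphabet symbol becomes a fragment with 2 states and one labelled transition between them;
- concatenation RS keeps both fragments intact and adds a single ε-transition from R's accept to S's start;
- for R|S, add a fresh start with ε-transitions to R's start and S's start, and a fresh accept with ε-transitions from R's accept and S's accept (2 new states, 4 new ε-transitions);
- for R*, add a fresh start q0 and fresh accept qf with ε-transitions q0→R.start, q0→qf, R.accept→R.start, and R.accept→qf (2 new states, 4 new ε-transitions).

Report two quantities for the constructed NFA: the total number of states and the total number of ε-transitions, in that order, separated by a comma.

20, 14

Bottom-up over the parse tree:
Each of the 8 symbol leaves contributes 2 states and 0 ε-transitions.
  ss — 4 states, 1 ε-transition
  (ss)* — 6 states, 5 ε-transitions
  (ss)* ∪ r — 10 states, 9 ε-transitions
  spsp((ss)* ∪ r)r — 20 states, 14 ε-transitions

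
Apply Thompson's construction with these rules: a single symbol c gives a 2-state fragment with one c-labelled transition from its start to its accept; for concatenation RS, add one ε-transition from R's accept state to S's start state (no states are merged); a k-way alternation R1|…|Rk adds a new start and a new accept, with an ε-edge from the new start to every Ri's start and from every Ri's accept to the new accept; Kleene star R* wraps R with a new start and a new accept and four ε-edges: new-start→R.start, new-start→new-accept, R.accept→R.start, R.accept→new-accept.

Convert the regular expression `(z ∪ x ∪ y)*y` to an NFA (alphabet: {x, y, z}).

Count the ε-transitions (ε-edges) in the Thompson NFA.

Per subexpression:
Each of the 4 symbol leaves contributes 0 ε-transitions.
  z ∪ x ∪ y — 6 ε-transitions
  (z ∪ x ∪ y)* — 10 ε-transitions
  (z ∪ x ∪ y)*y — 11 ε-transitions

11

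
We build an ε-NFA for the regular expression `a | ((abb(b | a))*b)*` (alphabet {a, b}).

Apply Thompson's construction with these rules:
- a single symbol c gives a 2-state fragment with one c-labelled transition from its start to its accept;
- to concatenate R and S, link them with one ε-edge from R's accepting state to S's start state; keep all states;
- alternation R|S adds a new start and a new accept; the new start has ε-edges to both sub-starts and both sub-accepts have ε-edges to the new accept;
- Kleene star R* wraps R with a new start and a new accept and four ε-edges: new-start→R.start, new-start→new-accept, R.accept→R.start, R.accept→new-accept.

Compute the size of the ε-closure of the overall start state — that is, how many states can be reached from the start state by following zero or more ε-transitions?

9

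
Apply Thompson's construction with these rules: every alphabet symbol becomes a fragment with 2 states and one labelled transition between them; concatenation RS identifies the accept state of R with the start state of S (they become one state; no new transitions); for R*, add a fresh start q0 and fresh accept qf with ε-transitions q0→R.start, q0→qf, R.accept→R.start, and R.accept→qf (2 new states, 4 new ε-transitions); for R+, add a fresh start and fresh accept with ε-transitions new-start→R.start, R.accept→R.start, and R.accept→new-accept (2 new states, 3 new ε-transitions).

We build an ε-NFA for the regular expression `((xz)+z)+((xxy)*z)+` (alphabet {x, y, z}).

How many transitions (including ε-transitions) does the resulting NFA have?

20

Bottom-up over the parse tree:
Each of the 7 symbol leaves contributes 1 transition (1 symbol, 0 ε).
  xz → 2 transitions (2 symbol, 0 ε)
  (xz)+ → 5 transitions (2 symbol, 3 ε)
  (xz)+z → 6 transitions (3 symbol, 3 ε)
  ((xz)+z)+ → 9 transitions (3 symbol, 6 ε)
  xxy → 3 transitions (3 symbol, 0 ε)
  (xxy)* → 7 transitions (3 symbol, 4 ε)
  (xxy)*z → 8 transitions (4 symbol, 4 ε)
  ((xxy)*z)+ → 11 transitions (4 symbol, 7 ε)
  ((xz)+z)+((xxy)*z)+ → 20 transitions (7 symbol, 13 ε)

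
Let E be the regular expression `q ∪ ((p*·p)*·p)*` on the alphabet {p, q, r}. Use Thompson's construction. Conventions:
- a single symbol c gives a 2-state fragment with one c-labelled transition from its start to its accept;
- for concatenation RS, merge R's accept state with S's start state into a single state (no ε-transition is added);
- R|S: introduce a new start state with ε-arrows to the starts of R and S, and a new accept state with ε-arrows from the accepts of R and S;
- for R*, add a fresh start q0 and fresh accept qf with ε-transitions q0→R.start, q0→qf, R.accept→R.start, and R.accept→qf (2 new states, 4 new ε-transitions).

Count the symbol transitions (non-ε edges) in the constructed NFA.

4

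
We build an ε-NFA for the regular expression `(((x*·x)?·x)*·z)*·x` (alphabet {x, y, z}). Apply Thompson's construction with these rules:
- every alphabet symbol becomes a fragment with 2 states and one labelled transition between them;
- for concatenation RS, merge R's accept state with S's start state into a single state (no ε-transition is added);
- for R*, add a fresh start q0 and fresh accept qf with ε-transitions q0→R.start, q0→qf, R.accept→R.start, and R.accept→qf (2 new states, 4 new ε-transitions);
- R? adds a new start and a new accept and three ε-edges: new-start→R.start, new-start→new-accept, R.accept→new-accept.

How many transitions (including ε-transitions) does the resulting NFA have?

20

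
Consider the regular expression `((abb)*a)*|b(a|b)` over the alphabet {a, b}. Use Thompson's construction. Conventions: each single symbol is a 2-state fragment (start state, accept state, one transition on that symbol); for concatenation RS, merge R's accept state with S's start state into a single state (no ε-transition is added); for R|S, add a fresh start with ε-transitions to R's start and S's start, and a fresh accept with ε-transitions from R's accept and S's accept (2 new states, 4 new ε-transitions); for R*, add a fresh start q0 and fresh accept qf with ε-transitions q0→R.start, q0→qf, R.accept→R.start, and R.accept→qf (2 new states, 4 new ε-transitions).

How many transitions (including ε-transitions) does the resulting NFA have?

By structural recursion:
Each of the 7 symbol leaves contributes 1 transition (1 symbol, 0 ε).
  abb → 3 transitions (3 symbol, 0 ε)
  (abb)* → 7 transitions (3 symbol, 4 ε)
  (abb)*a → 8 transitions (4 symbol, 4 ε)
  ((abb)*a)* → 12 transitions (4 symbol, 8 ε)
  a|b → 6 transitions (2 symbol, 4 ε)
  b(a|b) → 7 transitions (3 symbol, 4 ε)
  ((abb)*a)*|b(a|b) → 23 transitions (7 symbol, 16 ε)

23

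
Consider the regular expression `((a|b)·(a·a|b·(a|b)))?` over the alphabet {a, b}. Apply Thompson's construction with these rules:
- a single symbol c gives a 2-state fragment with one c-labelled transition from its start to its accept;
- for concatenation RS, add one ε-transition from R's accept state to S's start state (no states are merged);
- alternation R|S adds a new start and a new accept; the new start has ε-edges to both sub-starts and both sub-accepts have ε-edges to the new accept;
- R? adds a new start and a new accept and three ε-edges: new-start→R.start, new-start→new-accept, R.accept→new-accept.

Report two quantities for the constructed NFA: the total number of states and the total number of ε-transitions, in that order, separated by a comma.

22, 18

Building bottom-up:
Each of the 7 symbol leaves contributes 2 states and 0 ε-transitions.
  a|b — 6 states, 4 ε-transitions
  a·a — 4 states, 1 ε-transition
  a|b — 6 states, 4 ε-transitions
  b·(a|b) — 8 states, 5 ε-transitions
  a·a|b·(a|b) — 14 states, 10 ε-transitions
  (a|b)·(a·a|b·(a|b)) — 20 states, 15 ε-transitions
  ((a|b)·(a·a|b·(a|b)))? — 22 states, 18 ε-transitions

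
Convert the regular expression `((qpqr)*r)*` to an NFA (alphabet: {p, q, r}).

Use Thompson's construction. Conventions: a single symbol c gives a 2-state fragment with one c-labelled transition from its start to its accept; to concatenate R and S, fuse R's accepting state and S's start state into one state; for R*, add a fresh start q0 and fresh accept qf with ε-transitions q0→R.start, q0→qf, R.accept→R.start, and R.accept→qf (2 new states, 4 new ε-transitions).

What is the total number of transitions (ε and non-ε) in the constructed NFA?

Bottom-up over the parse tree:
Each of the 5 symbol leaves contributes 1 transition (1 symbol, 0 ε).
  qpqr = 4 transitions (4 symbol, 0 ε)
  (qpqr)* = 8 transitions (4 symbol, 4 ε)
  (qpqr)*r = 9 transitions (5 symbol, 4 ε)
  ((qpqr)*r)* = 13 transitions (5 symbol, 8 ε)

13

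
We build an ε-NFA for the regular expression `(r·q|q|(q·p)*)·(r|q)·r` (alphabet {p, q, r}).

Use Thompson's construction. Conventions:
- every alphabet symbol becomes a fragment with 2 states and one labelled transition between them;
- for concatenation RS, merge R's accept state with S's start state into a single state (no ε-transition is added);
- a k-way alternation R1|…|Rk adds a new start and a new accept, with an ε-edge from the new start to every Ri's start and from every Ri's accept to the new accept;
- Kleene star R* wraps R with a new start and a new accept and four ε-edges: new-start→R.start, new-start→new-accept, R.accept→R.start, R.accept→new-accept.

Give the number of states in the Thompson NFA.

18

Bottom-up over the parse tree:
Each of the 8 symbol leaves contributes a 2-state fragment.
  r·q — 3 states
  q·p — 3 states
  (q·p)* — 5 states
  r·q|q|(q·p)* — 12 states
  r|q — 6 states
  (r·q|q|(q·p)*)·(r|q)·r — 18 states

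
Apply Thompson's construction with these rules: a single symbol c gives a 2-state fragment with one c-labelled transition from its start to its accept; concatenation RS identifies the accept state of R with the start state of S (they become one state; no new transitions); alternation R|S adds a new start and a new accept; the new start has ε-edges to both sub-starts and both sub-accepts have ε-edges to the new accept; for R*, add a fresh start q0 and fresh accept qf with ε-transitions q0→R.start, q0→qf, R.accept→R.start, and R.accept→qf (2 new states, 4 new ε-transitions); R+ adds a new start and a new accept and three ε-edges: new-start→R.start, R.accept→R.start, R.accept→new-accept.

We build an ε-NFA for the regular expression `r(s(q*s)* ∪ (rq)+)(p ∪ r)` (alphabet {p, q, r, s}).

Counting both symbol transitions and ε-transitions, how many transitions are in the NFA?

27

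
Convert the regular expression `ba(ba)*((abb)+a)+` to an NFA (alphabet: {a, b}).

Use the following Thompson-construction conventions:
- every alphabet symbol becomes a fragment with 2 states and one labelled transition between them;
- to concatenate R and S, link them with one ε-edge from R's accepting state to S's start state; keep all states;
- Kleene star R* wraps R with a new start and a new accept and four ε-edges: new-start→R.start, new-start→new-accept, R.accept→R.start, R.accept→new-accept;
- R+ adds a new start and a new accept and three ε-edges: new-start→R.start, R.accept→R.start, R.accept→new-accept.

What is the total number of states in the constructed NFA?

Building bottom-up:
Each of the 8 symbol leaves contributes a 2-state fragment.
  ba → 4 states
  (ba)* → 6 states
  abb → 6 states
  (abb)+ → 8 states
  (abb)+a → 10 states
  ((abb)+a)+ → 12 states
  ba(ba)*((abb)+a)+ → 22 states

22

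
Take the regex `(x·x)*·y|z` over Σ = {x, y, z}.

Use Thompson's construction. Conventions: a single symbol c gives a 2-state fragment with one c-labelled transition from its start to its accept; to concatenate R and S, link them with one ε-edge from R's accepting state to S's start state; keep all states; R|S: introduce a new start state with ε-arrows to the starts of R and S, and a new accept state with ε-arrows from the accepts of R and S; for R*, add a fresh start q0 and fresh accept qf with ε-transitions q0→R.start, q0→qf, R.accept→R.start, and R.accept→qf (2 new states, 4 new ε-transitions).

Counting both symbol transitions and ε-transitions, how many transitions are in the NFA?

14

Bottom-up over the parse tree:
Each of the 4 symbol leaves contributes 1 transition (1 symbol, 0 ε).
  x·x → 3 transitions (2 symbol, 1 ε)
  (x·x)* → 7 transitions (2 symbol, 5 ε)
  (x·x)*·y → 9 transitions (3 symbol, 6 ε)
  (x·x)*·y|z → 14 transitions (4 symbol, 10 ε)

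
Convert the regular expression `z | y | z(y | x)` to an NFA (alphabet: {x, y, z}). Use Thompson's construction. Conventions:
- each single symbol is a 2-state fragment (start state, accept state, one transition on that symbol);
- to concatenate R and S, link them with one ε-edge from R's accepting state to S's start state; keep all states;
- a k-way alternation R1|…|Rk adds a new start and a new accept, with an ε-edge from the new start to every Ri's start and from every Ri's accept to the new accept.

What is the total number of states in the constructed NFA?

Bottom-up over the parse tree:
Each of the 5 symbol leaves contributes a 2-state fragment.
  y | x → 6 states
  z(y | x) → 8 states
  z | y | z(y | x) → 14 states

14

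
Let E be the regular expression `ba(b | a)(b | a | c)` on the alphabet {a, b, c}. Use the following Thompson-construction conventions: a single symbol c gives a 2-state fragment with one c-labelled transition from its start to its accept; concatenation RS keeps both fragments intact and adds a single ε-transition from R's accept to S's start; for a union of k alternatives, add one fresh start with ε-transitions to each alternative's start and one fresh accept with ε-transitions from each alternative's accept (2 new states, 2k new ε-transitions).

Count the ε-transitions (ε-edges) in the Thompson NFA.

13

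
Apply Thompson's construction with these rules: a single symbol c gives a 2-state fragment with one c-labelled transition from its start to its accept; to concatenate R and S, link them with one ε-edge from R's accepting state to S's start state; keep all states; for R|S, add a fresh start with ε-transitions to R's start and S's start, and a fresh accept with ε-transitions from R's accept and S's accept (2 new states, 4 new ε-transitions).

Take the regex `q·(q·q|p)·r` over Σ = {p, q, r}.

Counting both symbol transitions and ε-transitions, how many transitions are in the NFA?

Building bottom-up:
Each of the 5 symbol leaves contributes 1 transition (1 symbol, 0 ε).
  q·q : 3 transitions (2 symbol, 1 ε)
  q·q|p : 8 transitions (3 symbol, 5 ε)
  q·(q·q|p)·r : 12 transitions (5 symbol, 7 ε)

12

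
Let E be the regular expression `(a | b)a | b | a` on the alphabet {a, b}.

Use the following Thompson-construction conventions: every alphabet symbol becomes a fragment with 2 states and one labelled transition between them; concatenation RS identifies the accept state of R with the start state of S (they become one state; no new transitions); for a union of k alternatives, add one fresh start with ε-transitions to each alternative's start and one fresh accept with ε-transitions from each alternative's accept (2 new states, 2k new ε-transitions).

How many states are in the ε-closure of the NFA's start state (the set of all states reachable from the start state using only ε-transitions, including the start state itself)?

6

Let C(F) = |ε-closure(F.start)| within fragment F, and note whether F accepts ε. Symbol fragments have C = 1 and do not accept ε. Then:
  a | b → |ε-closure| = 1 + 1 + 1 = 3 (the new accept is not ε-reachable since no branch accepts ε)
  (a | b)a → |ε-closure| equals the left operand's closure size = 3 (its accept is not ε-reachable, so the closure stops there)
  (a | b)a | b | a → |ε-closure| = 1 + 3 + 1 + 1 = 6 (the new accept is not ε-reachable since no branch accepts ε)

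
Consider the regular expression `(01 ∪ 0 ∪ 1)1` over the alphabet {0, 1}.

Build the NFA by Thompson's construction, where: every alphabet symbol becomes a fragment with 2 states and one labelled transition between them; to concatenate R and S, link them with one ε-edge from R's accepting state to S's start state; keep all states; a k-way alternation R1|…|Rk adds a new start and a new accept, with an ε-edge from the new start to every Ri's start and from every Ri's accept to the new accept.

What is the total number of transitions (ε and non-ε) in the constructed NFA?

13

Building bottom-up:
Each of the 5 symbol leaves contributes 1 transition (1 symbol, 0 ε).
  01 : 3 transitions (2 symbol, 1 ε)
  01 ∪ 0 ∪ 1 : 11 transitions (4 symbol, 7 ε)
  (01 ∪ 0 ∪ 1)1 : 13 transitions (5 symbol, 8 ε)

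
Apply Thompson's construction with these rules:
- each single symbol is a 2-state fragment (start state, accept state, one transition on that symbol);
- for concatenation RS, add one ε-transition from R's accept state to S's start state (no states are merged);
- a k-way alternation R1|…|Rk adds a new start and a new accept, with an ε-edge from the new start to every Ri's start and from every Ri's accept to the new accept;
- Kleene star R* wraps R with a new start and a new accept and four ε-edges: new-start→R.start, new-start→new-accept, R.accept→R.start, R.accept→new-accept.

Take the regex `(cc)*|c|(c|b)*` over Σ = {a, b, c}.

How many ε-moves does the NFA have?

19

Recursing over subexpressions:
Each of the 5 symbol leaves contributes 0 ε-transitions.
  cc — 1 ε-transition
  (cc)* — 5 ε-transitions
  c|b — 4 ε-transitions
  (c|b)* — 8 ε-transitions
  (cc)*|c|(c|b)* — 19 ε-transitions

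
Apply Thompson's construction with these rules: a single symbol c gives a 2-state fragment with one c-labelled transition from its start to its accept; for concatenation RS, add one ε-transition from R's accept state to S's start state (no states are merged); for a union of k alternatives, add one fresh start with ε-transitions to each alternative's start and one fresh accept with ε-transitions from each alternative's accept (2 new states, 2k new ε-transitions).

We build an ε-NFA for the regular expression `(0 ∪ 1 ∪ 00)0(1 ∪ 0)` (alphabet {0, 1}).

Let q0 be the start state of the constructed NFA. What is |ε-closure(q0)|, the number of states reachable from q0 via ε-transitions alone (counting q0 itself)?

4

Let C(F) = |ε-closure(F.start)| within fragment F, and note whether F accepts ε. Symbol fragments have C = 1 and do not accept ε. Then:
  00 — same as the first factor's closure: |ε-closure| = 1
  0 ∪ 1 ∪ 00 — |ε-closure| = 1 + 1 + 1 + 1 = 4 (the new accept is not ε-reachable since no branch accepts ε)
  1 ∪ 0 — |ε-closure| = 1 + 1 + 1 = 3 (the new accept is not ε-reachable since no branch accepts ε)
  (0 ∪ 1 ∪ 00)0(1 ∪ 0) — same as the first factor's closure: |ε-closure| = 4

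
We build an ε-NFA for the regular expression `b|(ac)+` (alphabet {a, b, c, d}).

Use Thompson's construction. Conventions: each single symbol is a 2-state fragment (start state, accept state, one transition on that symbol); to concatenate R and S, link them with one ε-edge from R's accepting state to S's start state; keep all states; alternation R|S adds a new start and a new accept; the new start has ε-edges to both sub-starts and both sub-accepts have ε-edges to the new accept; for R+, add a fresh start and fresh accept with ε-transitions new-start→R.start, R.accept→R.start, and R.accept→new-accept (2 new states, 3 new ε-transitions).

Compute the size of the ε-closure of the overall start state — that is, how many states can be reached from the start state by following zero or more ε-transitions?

4

Let C(F) = |ε-closure(F.start)| within fragment F, and note whether F accepts ε. Symbol fragments have C = 1 and do not accept ε. Then:
  ac → C equals the left operand's closure size = 1 (its accept is not ε-reachable, so the closure stops there)
  (ac)+ → C = 1 + 1 = 2 (the body doesn't accept ε, so the new accept is not reached)
  b|(ac)+ → new start ε-reaches every alternative's start; none of them accept ε, so the new accept is not reached: C = 1 + 1 + 2 = 4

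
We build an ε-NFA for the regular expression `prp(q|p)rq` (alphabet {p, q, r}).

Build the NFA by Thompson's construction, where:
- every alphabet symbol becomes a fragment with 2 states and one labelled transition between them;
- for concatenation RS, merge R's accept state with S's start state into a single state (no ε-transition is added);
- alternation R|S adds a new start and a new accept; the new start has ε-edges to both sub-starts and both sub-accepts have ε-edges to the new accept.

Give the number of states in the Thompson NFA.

By structural recursion:
Each of the 7 symbol leaves contributes a 2-state fragment.
  q|p → 6 states
  prp(q|p)rq → 11 states

11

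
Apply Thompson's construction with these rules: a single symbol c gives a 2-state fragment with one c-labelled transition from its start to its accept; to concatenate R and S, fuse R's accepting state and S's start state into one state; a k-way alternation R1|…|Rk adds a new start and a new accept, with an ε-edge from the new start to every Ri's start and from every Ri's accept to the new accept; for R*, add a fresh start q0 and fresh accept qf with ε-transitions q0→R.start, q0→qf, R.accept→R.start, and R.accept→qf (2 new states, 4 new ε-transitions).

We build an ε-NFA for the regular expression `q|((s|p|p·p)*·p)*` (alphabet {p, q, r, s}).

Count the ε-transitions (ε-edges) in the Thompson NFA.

18

By structural recursion:
Each of the 6 symbol leaves contributes 0 ε-transitions.
  p·p : 0 ε-transitions
  s|p|p·p : 6 ε-transitions
  (s|p|p·p)* : 10 ε-transitions
  (s|p|p·p)*·p : 10 ε-transitions
  ((s|p|p·p)*·p)* : 14 ε-transitions
  q|((s|p|p·p)*·p)* : 18 ε-transitions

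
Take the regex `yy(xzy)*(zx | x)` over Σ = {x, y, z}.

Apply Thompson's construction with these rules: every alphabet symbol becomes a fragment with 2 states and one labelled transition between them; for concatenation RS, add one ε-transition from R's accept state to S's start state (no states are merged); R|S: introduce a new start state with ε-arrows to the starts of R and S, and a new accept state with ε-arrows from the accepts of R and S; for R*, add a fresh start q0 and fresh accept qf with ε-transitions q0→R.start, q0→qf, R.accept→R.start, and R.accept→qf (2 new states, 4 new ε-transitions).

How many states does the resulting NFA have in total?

20

By structural recursion:
Each of the 8 symbol leaves contributes a 2-state fragment.
  xzy → 6 states
  (xzy)* → 8 states
  zx → 4 states
  zx | x → 8 states
  yy(xzy)*(zx | x) → 20 states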